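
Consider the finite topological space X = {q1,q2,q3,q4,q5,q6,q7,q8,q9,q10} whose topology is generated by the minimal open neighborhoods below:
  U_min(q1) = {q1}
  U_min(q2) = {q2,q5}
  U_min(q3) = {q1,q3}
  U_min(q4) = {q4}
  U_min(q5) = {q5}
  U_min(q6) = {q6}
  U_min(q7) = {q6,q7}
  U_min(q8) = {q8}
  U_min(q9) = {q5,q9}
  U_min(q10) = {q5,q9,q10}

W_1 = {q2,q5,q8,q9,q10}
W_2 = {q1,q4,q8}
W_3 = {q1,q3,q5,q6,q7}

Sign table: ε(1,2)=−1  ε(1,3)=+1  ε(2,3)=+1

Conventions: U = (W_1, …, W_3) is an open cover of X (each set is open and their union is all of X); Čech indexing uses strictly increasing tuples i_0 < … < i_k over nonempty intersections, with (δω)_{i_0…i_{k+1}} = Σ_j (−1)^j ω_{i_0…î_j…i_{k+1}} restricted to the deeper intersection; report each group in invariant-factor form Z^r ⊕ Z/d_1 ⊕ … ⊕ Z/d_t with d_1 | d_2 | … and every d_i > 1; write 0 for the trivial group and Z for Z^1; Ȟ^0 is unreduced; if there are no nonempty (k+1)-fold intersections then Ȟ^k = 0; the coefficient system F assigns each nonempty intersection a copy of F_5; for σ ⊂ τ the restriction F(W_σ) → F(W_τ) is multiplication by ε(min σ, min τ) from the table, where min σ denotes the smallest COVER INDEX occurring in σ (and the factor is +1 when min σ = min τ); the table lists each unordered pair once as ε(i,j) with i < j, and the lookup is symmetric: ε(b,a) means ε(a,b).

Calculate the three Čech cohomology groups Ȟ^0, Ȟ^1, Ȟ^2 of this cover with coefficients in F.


cover nerve:
  W12={q8} W13={q5} W23={q1}
C dims 3,3; δ0: rk_F5 3
Ȟ^0: (3−3)−0=0 ⇒ 0
Ȟ^1: (3−0)−3=0 ⇒ 0
Ȟ^2: (0−0)−0=0 ⇒ 0

Ȟ^0 ≅ 0; Ȟ^1 ≅ 0; Ȟ^2 ≅ 0


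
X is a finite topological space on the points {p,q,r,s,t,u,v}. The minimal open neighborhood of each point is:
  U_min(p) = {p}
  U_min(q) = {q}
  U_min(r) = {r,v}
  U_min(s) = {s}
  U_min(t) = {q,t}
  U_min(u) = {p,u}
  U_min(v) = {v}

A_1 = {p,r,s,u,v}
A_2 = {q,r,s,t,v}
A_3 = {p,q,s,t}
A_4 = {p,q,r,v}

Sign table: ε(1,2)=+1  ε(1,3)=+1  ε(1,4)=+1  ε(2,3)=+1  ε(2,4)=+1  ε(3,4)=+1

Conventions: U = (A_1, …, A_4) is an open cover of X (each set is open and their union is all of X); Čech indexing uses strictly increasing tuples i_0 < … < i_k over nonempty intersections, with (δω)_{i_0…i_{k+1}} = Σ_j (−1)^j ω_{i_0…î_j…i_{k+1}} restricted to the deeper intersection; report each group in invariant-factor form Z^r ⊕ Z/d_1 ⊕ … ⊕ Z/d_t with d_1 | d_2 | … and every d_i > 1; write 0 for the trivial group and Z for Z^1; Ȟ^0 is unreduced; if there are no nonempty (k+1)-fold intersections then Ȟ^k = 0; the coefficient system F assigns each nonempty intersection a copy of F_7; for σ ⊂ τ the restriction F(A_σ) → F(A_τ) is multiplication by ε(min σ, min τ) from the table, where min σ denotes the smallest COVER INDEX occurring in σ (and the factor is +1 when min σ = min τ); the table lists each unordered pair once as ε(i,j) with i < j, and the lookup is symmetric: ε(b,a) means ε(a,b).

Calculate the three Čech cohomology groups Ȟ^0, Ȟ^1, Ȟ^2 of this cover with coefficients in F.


Ȟ^0(U;F) ≅ Z/7, Ȟ^1(U;F) ≅ 0 and Ȟ^2(U;F) ≅ Z/7

nonempty intersections:
  A12={r,s,v} A13={p,s} A14={p,r,v} A23={q,s,t} A24={q,r,v} A34={p,q}
  A123={s} A124={r,v} A134={p} A234={q}
C dims 4,6,4; δ0: rk_F7 3; δ1: rk_F7 3
Ȟ^0: (4−3)−0=1 ⇒ Z/7
Ȟ^1: (6−3)−3=0 ⇒ 0
Ȟ^2: (4−0)−3=1 ⇒ Z/7


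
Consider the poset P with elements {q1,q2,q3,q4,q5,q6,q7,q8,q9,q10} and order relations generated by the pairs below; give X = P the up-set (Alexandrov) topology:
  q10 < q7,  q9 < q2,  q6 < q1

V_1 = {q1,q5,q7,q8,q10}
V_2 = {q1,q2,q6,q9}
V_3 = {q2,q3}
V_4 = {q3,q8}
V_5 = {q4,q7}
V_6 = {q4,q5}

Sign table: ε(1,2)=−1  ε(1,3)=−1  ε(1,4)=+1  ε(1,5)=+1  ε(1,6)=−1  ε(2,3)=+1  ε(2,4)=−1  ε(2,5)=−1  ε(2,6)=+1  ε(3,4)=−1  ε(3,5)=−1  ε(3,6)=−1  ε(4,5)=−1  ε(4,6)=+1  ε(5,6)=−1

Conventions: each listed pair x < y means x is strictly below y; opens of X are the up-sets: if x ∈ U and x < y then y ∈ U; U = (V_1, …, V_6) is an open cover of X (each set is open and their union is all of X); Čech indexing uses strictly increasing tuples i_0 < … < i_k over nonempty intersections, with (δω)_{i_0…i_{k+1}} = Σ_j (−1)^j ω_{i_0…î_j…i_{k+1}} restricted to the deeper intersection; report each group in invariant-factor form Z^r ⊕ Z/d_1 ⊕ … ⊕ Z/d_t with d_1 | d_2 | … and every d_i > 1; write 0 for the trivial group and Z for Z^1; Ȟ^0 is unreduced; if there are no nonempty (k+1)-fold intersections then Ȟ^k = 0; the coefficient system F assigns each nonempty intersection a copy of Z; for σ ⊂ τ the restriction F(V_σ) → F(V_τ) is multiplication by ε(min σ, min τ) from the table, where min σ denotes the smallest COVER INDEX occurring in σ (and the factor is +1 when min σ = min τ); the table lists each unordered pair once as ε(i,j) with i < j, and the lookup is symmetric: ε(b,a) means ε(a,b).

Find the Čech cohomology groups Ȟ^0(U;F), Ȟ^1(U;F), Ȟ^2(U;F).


Ȟ^0 = Z, Ȟ^1 = Z^2 and Ȟ^2 = 0

nonempty overlaps:
  V12={q1} V14={q8} V15={q7} V16={q5} V23={q2} V34={q3} V56={q4}
C dims 6,7; δ0: rk 5, SNF 1^5
degree 0: 6−5−0 = 1 → Ȟ^0 ≅ Z
degree 1: 7−0−5 = 2 → Ȟ^1 ≅ Z^2
degree 2: 0−0−0 = 0 → Ȟ^2 ≅ 0


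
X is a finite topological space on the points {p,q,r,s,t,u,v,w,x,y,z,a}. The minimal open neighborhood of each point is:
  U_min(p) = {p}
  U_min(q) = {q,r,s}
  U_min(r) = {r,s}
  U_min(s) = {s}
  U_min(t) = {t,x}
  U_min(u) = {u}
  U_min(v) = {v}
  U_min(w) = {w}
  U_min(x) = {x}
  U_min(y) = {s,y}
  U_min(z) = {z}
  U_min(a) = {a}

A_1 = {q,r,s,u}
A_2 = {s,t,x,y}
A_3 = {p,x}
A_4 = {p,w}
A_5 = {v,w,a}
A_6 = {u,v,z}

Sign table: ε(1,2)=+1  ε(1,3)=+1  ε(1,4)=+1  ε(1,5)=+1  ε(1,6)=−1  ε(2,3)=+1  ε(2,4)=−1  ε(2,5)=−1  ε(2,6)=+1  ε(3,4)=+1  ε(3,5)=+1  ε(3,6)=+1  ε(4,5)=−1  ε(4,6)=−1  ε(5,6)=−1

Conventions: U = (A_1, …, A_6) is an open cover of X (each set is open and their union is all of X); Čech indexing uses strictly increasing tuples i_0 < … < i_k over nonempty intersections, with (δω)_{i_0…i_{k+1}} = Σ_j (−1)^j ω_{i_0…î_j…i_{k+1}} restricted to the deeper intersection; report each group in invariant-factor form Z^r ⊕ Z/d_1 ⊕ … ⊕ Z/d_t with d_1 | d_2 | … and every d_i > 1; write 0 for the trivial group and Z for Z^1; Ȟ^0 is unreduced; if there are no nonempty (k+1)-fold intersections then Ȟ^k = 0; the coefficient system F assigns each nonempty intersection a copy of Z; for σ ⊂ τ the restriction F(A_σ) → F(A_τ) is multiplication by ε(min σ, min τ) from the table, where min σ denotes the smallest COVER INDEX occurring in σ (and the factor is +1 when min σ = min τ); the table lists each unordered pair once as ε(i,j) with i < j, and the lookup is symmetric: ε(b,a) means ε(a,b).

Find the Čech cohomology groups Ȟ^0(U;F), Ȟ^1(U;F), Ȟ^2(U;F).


nerve of the cover:
  A12={s} A16={u} A23={x} A34={p} A45={w} A56={v}
C dims 6,6; δ0: rk 6, SNF 1^5·2
Ȟ^0 = (6 − 6) − 0 = 0, so Ȟ^0 ≅ 0
Ȟ^1 = (6 − 0) − 6 = 0 plus torsion [2], so Ȟ^1 ≅ Z/2
Ȟ^2 = (0 − 0) − 0 = 0, so Ȟ^2 ≅ 0

Ȟ^0(U;F) ≅ 0, Ȟ^1(U;F) ≅ Z/2, Ȟ^2(U;F) ≅ 0


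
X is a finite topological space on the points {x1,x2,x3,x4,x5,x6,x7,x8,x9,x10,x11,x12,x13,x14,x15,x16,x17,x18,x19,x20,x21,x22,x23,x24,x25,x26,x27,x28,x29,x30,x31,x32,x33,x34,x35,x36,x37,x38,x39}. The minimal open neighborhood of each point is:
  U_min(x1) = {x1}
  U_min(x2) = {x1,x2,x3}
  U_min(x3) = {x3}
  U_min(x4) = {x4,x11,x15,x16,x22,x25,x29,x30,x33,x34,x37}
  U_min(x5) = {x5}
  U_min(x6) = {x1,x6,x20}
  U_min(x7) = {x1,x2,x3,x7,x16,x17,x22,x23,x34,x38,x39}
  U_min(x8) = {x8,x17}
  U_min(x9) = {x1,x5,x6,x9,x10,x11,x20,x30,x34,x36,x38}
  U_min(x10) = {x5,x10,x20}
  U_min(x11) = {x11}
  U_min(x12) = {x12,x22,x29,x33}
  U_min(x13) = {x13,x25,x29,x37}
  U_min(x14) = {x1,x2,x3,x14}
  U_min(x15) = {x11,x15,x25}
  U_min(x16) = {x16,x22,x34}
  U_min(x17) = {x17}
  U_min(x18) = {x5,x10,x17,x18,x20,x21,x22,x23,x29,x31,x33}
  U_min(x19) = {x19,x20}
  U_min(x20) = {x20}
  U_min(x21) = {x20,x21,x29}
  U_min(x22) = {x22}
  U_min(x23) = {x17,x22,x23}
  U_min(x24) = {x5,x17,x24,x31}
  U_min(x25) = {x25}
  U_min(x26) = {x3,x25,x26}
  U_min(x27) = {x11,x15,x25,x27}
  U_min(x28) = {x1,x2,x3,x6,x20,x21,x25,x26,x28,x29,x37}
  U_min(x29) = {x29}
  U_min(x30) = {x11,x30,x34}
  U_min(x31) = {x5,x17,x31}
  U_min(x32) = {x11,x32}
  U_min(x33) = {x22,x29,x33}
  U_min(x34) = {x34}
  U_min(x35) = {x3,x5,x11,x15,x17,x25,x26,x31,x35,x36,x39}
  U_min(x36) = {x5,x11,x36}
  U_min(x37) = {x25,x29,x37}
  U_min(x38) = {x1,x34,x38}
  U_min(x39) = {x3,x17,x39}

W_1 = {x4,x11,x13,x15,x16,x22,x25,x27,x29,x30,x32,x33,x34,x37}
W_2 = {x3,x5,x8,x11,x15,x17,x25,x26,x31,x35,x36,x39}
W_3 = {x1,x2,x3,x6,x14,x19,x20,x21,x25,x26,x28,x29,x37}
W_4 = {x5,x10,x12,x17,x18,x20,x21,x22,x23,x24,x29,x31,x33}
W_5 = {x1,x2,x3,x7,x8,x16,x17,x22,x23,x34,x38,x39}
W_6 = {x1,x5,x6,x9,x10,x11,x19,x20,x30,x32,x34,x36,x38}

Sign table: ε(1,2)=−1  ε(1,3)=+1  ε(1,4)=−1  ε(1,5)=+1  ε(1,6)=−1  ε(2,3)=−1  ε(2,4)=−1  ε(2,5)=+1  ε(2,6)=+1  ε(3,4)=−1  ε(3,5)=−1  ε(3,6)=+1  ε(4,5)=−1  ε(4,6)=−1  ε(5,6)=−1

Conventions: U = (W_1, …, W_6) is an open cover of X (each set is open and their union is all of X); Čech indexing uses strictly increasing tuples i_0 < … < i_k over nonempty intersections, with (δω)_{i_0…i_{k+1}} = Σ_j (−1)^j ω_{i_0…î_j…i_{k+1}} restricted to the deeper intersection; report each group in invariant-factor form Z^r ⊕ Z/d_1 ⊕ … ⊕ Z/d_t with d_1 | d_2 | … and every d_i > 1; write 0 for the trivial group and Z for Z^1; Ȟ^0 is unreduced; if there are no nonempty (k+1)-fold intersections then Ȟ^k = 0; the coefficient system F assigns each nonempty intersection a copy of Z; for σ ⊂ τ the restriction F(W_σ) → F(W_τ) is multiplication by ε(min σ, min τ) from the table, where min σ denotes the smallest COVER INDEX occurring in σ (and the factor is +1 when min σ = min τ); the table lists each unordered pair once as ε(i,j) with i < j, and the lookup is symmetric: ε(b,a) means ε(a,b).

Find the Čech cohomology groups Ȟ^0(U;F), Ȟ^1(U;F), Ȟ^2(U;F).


nonempty intersections:
  W12={x11,x15,x25} W13={x25,x29,x37} W14={x22,x29,x33} W15={x16,x22,x34} W16={x11,x30,x32,x34} W23={x3,x25,x26} W24={x5,x17,x31} W25={x3,x8,x17,x39} W26={x5,x11,x36} W34={x20,x21,x29} W35={x1,x2,x3} W36={x1,x6,x19,x20} W45={x17,x22,x23} W46={x5,x10,x20} W56={x1,x34,x38}
  W123={x25} W126={x11} W134={x29} W145={x22} W156={x34} W235={x3} W245={x17} W246={x5} W346={x20} W356={x1}
C dims 6,15,10; δ0: rk 6, SNF 1^5·2; δ1: rk 9, SNF 1^9
Ȟ^0: (6−6)−0=0 ⇒ 0
Ȟ^1: (15−9)−6=0 plus torsion [2] ⇒ Z/2
Ȟ^2: (10−0)−9=1 ⇒ Z

Ȟ^0 ≅ 0, Ȟ^1 ≅ Z/2, Ȟ^2 ≅ Z


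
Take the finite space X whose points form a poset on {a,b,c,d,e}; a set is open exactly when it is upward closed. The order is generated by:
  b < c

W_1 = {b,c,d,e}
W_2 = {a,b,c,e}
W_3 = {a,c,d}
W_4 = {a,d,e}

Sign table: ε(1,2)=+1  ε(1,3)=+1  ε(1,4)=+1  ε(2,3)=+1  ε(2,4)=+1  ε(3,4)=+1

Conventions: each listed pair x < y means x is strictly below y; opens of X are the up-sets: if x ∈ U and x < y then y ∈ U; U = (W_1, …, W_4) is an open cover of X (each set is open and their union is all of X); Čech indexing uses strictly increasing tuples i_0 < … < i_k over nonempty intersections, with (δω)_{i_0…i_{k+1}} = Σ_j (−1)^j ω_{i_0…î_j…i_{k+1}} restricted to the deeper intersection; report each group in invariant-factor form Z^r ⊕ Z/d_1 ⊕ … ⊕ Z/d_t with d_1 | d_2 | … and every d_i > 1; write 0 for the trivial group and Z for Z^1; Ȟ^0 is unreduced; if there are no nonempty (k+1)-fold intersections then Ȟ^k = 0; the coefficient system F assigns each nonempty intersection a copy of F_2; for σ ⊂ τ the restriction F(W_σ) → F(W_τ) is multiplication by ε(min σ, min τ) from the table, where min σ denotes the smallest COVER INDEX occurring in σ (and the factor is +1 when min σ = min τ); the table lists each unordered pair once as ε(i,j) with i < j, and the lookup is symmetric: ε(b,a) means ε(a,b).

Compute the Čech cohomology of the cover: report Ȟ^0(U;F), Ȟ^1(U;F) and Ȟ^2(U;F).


Ȟ^0 = Z/2; Ȟ^1 = 0; Ȟ^2 = Z/2

cover nerve:
  W12={b,c,e} W13={c,d} W14={d,e} W23={a,c} W24={a,e} W34={a,d}
  W123={c} W124={e} W134={d} W234={a}
C dims 4,6,4; δ0: rk_F2 3; δ1: rk_F2 3
Ȟ^0: (4−3)−0=1 ⇒ Z/2
Ȟ^1: (6−3)−3=0 ⇒ 0
Ȟ^2: (4−0)−3=1 ⇒ Z/2


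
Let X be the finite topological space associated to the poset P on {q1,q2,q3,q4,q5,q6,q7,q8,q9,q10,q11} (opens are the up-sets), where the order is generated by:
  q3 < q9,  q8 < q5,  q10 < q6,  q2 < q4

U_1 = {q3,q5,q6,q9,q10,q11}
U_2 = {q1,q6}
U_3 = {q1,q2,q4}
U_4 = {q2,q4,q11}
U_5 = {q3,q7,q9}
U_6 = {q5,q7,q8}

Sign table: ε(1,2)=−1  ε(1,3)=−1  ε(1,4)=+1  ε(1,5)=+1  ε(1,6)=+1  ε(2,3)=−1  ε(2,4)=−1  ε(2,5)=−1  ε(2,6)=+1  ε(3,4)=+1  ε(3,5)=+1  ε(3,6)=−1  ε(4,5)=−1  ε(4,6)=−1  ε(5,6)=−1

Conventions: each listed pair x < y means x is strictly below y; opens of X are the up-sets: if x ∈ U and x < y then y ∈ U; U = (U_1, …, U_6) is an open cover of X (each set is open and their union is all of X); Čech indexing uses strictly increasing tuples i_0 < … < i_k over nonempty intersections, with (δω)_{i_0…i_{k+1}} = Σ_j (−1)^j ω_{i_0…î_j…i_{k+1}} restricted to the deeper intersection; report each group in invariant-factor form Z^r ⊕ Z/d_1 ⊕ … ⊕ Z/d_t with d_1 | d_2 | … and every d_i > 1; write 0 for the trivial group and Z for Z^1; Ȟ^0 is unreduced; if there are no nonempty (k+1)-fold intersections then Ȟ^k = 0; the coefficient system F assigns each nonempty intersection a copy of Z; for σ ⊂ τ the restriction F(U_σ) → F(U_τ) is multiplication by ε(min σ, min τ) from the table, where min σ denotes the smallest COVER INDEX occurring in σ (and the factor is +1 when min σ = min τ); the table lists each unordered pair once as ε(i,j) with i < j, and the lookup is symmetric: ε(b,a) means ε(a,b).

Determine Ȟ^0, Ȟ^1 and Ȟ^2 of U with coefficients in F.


nerve of the cover:
  U12={q6} U14={q11} U15={q3,q9} U16={q5} U23={q1} U34={q2,q4} U56={q7}
C dims 6,7; δ0: rk 6, SNF 1^5·2
Ȟ^0 = (6 − 6) − 0 = 0, so Ȟ^0 ≅ 0
Ȟ^1 = (7 − 0) − 6 = 1 plus torsion [2], so Ȟ^1 ≅ Z ⊕ Z/2
Ȟ^2 = (0 − 0) − 0 = 0, so Ȟ^2 ≅ 0

Ȟ^0 = 0,  Ȟ^1 = Z ⊕ Z/2,  Ȟ^2 = 0


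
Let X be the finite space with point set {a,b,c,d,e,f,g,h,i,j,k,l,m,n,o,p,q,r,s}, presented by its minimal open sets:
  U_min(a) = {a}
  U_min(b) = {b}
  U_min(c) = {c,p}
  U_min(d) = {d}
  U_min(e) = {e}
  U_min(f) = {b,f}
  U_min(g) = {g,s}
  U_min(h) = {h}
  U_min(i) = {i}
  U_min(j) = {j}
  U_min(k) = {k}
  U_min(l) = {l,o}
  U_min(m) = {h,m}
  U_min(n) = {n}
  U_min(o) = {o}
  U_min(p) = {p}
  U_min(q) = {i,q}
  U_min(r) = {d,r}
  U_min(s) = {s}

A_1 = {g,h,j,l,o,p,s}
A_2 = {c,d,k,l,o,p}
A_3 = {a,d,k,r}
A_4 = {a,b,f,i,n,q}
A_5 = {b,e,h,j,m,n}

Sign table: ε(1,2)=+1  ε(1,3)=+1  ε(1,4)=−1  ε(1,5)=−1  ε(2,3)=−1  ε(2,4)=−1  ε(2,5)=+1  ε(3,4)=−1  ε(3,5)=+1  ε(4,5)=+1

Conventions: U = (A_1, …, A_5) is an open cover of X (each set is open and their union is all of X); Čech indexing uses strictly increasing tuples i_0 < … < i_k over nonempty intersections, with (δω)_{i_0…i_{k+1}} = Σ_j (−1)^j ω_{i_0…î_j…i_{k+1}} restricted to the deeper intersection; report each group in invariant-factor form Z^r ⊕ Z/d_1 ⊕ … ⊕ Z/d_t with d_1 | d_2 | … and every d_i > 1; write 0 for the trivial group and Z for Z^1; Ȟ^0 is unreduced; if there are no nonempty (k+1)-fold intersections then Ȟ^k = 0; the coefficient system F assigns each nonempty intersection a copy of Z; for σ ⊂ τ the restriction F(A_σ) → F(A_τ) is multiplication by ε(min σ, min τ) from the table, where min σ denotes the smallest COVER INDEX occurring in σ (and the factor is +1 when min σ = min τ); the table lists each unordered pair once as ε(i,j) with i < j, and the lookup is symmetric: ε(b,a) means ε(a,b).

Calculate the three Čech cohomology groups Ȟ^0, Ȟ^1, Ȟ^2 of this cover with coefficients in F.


nerve of the cover:
  A12={l,o,p} A15={h,j} A23={d,k} A34={a} A45={b,n}
C dims 5,5; δ0: rk 5, SNF 1^4·2
Ȟ^0 = (5 − 5) − 0 = 0, so Ȟ^0 ≅ 0
Ȟ^1 = (5 − 0) − 5 = 0 plus torsion [2], so Ȟ^1 ≅ Z/2
Ȟ^2 = (0 − 0) − 0 = 0, so Ȟ^2 ≅ 0

Ȟ^0 ≅ 0, Ȟ^1 ≅ Z/2 and Ȟ^2 ≅ 0


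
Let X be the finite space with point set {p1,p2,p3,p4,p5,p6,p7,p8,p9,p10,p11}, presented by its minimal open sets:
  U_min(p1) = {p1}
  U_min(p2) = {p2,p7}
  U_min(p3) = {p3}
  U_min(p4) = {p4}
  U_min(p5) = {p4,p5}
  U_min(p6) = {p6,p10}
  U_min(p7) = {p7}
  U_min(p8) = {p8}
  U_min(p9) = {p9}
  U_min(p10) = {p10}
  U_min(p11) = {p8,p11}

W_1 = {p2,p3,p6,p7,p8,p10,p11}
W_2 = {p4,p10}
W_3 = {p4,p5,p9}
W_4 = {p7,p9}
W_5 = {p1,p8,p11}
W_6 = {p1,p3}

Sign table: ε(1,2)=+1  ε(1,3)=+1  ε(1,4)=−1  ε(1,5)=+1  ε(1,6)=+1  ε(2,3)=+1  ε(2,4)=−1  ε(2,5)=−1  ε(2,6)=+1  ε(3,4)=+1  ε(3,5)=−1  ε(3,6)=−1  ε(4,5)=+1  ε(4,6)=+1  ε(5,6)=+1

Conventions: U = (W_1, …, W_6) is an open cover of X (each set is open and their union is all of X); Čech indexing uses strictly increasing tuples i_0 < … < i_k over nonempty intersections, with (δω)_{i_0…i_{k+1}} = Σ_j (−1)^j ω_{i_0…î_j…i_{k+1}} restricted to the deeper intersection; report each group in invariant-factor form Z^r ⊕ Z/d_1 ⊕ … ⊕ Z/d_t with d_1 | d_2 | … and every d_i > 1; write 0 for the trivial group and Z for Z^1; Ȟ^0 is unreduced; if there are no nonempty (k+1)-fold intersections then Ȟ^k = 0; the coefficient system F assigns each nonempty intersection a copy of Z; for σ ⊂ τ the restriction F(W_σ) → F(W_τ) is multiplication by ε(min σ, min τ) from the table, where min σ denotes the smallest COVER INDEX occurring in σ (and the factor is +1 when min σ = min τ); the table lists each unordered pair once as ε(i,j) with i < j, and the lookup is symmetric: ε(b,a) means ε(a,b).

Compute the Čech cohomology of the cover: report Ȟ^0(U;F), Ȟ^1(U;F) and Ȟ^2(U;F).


Ȟ^0 ≅ 0, Ȟ^1 ≅ Z ⊕ Z/2 and Ȟ^2 ≅ 0

nerve simplices:
  W12={p10} W14={p7} W15={p8,p11} W16={p3} W23={p4} W34={p9} W56={p1}
C dims 6,7; δ0: rk 6, SNF 1^5·2
degree 0: 6−6−0 = 0 → Ȟ^0 ≅ 0
degree 1: 7−0−6 = 1 plus torsion [2] → Ȟ^1 ≅ Z ⊕ Z/2
degree 2: 0−0−0 = 0 → Ȟ^2 ≅ 0


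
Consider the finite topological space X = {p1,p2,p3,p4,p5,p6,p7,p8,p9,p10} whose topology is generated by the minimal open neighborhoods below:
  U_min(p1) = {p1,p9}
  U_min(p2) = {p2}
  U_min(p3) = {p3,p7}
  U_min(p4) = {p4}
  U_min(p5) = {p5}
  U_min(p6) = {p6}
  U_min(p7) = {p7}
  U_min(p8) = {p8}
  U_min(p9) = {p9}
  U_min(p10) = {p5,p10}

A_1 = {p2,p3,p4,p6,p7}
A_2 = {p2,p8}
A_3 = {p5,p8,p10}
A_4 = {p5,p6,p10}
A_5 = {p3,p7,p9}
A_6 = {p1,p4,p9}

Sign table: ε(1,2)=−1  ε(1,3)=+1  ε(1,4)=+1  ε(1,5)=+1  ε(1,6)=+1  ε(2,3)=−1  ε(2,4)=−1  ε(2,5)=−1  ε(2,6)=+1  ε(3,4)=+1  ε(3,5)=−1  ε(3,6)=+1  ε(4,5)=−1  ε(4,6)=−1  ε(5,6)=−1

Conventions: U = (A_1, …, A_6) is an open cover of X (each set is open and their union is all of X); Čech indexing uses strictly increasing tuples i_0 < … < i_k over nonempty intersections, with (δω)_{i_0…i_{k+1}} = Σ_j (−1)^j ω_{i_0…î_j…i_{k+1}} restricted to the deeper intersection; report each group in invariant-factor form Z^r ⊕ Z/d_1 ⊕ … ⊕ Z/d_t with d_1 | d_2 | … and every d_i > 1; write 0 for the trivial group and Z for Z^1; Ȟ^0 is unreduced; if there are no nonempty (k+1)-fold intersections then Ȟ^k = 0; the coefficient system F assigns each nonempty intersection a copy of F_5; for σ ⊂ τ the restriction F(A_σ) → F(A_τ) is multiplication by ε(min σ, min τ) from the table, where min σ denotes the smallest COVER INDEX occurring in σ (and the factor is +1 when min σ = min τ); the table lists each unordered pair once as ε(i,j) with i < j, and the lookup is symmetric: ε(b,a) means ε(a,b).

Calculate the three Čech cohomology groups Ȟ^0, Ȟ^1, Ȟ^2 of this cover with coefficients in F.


cover nerve:
  A12={p2} A14={p6} A15={p3,p7} A16={p4} A23={p8} A34={p5,p10} A56={p9}
C dims 6,7; δ0: rk_F5 6
Ȟ^0: (6−6)−0=0 ⇒ 0
Ȟ^1: (7−0)−6=1 ⇒ Z/5
Ȟ^2: (0−0)−0=0 ⇒ 0

Ȟ^0 = 0,  Ȟ^1 = Z/5,  Ȟ^2 = 0


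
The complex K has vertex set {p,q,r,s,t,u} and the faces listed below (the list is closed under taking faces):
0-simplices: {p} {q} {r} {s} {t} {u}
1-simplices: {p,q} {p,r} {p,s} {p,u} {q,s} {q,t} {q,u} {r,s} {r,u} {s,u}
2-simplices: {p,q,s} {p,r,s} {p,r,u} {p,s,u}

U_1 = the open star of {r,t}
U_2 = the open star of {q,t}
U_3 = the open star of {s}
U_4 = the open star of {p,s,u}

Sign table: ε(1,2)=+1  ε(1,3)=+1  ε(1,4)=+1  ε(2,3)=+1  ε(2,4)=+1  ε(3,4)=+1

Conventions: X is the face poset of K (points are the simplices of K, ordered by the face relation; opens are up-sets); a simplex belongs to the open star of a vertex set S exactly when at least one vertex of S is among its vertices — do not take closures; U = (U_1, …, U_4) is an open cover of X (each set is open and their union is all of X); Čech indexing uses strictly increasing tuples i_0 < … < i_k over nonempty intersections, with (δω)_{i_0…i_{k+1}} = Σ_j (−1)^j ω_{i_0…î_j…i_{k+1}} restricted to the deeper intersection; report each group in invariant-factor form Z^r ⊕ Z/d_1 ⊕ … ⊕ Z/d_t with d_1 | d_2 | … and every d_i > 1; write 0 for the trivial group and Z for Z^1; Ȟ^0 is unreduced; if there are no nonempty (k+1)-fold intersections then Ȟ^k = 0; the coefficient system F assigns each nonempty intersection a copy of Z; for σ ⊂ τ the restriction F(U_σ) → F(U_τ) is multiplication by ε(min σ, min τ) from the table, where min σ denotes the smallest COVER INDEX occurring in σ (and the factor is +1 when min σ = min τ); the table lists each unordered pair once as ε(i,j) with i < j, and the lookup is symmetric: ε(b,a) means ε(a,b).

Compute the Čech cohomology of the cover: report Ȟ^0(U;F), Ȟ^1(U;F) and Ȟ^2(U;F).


intersection data:
  U1={{r},{t},{p,r},{q,t},{r,s},{r,u},{p,r,s},{p,r,u}} U2={{q},{t},{p,q},{q,s},{q,t},{q,u},{p,q,s}} U3={{s},{p,s},{q,s},{r,s},{s,u},{p,q,s},{p,r,s},{p,s,u}} U4={{p},{s},{u},{p,q},{p,r},{p,s},{p,u},{q,s},{q,u},{r,s},{r,u},{s,u},{p,q,s},{p,r,s},{p,r,u},{p,s,u}}
  U12={{t},{q,t}} U13={{r,s},{p,r,s}} U14={{p,r},{r,s},{r,u},{p,r,s},{p,r,u}} U23={{q,s},{p,q,s}} U24={{p,q},{q,s},{q,u},{p,q,s}} U34={{s},{p,s},{q,s},{r,s},{s,u},{p,q,s},{p,r,s},{p,s,u}}
  U134={{r,s},{p,r,s}} U234={{q,s},{p,q,s}}
C dims 4,6,2; δ0: rk 3, SNF 1^3; δ1: rk 2, SNF 1^2
Ȟ^0 = (4 − 3) − 0 = 1, so Ȟ^0 ≅ Z
Ȟ^1 = (6 − 2) − 3 = 1, so Ȟ^1 ≅ Z
Ȟ^2 = (2 − 0) − 2 = 0, so Ȟ^2 ≅ 0

Ȟ^0(U;F) ≅ Z, Ȟ^1(U;F) ≅ Z, Ȟ^2(U;F) ≅ 0


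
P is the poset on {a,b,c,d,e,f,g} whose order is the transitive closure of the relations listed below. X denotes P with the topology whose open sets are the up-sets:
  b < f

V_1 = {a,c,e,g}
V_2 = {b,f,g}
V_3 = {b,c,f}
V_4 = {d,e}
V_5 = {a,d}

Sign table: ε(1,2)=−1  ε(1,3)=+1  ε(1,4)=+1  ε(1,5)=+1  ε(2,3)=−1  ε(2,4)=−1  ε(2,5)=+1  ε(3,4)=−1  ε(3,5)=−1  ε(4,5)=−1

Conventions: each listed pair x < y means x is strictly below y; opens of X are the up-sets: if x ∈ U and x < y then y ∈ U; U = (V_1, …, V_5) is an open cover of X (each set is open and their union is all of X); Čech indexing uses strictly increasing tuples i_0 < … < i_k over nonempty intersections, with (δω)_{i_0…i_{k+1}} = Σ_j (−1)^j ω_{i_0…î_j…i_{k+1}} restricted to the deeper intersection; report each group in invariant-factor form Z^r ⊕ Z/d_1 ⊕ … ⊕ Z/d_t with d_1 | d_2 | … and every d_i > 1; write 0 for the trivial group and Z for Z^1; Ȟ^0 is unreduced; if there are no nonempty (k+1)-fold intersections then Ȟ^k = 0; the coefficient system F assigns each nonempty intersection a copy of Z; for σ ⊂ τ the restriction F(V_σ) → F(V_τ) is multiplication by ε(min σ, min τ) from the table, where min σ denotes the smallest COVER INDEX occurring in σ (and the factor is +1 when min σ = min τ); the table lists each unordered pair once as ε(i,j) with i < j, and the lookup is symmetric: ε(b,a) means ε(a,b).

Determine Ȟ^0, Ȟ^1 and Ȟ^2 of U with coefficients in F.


Ȟ^0 = 0; Ȟ^1 = Z ⊕ Z/2; Ȟ^2 = 0

nonempty overlaps:
  V12={g} V13={c} V14={e} V15={a} V23={b,f} V45={d}
C dims 5,6; δ0: rk 5, SNF 1^4·2
degree 0: 5−5−0 = 0 → Ȟ^0 ≅ 0
degree 1: 6−0−5 = 1 plus torsion [2] → Ȟ^1 ≅ Z ⊕ Z/2
degree 2: 0−0−0 = 0 → Ȟ^2 ≅ 0


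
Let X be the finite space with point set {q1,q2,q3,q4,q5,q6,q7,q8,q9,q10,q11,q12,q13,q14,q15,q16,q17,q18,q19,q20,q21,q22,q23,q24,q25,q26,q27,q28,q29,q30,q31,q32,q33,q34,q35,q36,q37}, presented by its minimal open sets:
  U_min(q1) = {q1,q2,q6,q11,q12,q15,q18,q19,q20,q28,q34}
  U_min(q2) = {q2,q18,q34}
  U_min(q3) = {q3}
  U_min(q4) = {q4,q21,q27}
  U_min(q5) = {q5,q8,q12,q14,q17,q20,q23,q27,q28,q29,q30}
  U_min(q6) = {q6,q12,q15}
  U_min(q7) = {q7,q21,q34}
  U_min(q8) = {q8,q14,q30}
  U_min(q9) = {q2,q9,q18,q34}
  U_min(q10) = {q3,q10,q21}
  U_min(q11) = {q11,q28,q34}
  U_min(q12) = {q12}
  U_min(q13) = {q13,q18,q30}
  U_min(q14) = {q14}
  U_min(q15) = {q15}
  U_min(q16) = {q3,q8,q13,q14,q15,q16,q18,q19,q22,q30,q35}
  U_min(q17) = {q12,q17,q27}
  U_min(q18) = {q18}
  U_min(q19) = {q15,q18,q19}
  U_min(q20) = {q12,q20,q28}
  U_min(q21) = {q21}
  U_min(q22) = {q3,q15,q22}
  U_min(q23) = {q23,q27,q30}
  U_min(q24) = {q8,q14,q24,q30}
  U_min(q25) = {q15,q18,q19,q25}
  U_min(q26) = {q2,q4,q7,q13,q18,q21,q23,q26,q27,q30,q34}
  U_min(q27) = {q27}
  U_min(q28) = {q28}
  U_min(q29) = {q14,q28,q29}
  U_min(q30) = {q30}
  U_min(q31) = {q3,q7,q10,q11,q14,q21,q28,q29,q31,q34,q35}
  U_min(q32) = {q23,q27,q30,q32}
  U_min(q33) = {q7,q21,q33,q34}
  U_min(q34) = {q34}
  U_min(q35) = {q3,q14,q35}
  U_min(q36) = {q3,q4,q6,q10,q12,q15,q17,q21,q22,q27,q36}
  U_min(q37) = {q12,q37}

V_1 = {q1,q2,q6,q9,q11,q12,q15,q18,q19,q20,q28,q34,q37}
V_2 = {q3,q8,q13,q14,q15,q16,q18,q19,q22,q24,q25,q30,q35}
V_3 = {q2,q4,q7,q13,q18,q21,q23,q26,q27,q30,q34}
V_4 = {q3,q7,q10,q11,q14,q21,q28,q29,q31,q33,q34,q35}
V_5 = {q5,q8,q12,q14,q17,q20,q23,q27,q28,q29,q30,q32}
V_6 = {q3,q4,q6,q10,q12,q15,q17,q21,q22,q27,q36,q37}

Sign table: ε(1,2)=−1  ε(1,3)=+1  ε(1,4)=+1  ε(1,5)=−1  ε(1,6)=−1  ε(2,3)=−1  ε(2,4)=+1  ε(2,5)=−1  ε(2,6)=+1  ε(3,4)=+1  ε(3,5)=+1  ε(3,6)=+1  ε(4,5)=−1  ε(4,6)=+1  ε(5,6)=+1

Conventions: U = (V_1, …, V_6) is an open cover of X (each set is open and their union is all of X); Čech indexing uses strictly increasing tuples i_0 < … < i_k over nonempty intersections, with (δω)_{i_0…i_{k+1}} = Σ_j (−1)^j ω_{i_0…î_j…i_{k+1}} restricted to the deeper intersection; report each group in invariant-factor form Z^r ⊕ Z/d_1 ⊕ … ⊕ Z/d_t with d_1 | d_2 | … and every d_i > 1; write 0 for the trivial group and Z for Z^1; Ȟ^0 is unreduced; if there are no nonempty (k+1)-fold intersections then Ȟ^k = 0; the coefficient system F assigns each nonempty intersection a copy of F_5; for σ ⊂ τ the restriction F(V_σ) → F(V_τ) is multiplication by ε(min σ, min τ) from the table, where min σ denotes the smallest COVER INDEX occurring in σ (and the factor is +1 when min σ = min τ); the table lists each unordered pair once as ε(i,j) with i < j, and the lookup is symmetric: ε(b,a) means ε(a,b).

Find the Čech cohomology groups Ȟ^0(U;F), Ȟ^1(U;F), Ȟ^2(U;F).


Ȟ^0 = 0, Ȟ^1 = 0 and Ȟ^2 = Z/5

nonempty overlaps:
  V12={q15,q18,q19} V13={q2,q18,q34} V14={q11,q28,q34} V15={q12,q20,q28} V16={q6,q12,q15,q37} V23={q13,q18,q30} V24={q3,q14,q35} V25={q8,q14,q30} V26={q3,q15,q22} V34={q7,q21,q34} V35={q23,q27,q30} V36={q4,q21,q27} V45={q14,q28,q29} V46={q3,q10,q21} V56={q12,q17,q27}
  V123={q18} V126={q15} V134={q34} V145={q28} V156={q12} V235={q30} V245={q14} V246={q3} V346={q21} V356={q27}
C dims 6,15,10; δ0: rk_F5 6; δ1: rk_F5 9
degree 0: 6−6−0 = 0 → Ȟ^0 ≅ 0
degree 1: 15−9−6 = 0 → Ȟ^1 ≅ 0
degree 2: 10−0−9 = 1 → Ȟ^2 ≅ Z/5


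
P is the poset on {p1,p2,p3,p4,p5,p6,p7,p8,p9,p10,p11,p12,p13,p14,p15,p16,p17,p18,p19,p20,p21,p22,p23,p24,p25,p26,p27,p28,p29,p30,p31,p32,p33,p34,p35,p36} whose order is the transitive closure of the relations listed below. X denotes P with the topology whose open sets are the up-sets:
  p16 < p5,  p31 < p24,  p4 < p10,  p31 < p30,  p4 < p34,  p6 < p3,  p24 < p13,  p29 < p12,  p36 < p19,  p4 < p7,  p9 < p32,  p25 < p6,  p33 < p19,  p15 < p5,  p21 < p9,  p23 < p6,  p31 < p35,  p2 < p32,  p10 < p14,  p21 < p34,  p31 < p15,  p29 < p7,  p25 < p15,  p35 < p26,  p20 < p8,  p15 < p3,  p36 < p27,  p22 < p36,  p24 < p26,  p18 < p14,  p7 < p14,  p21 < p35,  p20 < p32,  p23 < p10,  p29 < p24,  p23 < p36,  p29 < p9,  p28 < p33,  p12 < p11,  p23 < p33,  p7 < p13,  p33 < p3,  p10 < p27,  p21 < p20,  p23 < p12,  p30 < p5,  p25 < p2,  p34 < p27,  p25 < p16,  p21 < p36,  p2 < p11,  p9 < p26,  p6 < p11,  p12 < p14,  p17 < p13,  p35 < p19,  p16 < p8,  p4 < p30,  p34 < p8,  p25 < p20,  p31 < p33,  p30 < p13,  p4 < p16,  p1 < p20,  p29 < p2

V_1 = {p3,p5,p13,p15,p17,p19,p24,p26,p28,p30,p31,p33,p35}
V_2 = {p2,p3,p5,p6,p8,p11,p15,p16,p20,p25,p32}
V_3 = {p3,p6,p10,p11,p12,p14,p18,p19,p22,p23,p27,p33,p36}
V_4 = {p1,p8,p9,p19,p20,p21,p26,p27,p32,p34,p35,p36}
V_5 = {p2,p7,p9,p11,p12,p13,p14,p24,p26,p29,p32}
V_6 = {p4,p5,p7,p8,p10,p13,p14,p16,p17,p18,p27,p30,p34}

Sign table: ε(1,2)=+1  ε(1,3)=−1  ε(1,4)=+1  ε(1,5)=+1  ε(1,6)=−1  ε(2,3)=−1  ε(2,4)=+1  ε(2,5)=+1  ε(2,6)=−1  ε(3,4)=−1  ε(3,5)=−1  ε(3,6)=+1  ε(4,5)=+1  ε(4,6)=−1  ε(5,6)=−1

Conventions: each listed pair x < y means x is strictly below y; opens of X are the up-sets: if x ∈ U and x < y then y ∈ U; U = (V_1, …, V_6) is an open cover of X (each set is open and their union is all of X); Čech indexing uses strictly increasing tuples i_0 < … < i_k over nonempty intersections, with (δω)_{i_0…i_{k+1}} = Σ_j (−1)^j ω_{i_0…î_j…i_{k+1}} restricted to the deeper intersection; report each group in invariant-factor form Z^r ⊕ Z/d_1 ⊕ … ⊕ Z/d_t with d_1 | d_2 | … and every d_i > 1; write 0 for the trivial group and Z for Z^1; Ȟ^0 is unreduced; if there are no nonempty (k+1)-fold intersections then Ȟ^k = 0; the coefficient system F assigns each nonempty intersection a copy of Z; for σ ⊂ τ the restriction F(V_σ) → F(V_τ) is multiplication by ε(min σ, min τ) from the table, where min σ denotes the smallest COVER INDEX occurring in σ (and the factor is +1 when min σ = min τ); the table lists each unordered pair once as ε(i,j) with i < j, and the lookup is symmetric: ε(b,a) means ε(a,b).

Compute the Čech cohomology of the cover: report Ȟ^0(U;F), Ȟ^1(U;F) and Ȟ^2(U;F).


nonempty overlaps:
  V12={p3,p5,p15} V13={p3,p19,p33} V14={p19,p26,p35} V15={p13,p24,p26} V16={p5,p13,p17,p30} V23={p3,p6,p11} V24={p8,p20,p32} V25={p2,p11,p32} V26={p5,p8,p16} V34={p19,p27,p36} V35={p11,p12,p14} V36={p10,p14,p18,p27} V45={p9,p26,p32} V46={p8,p27,p34} V56={p7,p13,p14}
  V123={p3} V126={p5} V134={p19} V145={p26} V156={p13} V235={p11} V245={p32} V246={p8} V346={p27} V356={p14}
C dims 6,15,10; δ0: rk 5, SNF 1^5; δ1: rk 10, SNF 1^9·2
degree 0: 6−5−0 = 1 → Ȟ^0 ≅ Z
degree 1: 15−10−5 = 0 → Ȟ^1 ≅ 0
degree 2: 10−0−10 = 0 plus torsion [2] → Ȟ^2 ≅ Z/2

Ȟ^0(U;F) ≅ Z, Ȟ^1(U;F) ≅ 0 and Ȟ^2(U;F) ≅ Z/2


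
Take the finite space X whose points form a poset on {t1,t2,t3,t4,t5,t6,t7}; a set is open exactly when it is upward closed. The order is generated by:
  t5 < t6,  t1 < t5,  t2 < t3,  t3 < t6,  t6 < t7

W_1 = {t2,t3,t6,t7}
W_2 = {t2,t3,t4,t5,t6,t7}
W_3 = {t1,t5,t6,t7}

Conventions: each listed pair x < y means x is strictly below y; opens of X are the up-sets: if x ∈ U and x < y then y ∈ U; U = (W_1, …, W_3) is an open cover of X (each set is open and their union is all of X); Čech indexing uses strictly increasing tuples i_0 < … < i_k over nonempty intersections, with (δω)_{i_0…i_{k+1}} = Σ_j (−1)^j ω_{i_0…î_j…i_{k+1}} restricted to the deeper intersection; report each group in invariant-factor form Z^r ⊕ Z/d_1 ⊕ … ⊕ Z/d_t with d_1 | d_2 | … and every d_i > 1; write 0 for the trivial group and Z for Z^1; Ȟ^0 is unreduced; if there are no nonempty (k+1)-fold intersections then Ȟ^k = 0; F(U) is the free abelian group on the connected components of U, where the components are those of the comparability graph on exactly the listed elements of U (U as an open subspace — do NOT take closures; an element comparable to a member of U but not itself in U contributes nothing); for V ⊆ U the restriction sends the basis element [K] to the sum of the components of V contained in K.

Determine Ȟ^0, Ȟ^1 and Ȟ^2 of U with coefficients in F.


Ȟ^0(U;F) ≅ Z^2, Ȟ^1(U;F) ≅ 0, Ȟ^2(U;F) ≅ 0

cover nerve:
  W12={t2,t3,t6,t7} W13={t6,t7} W23={t5,t6,t7}
  W123={t6,t7}
components per intersection:
  W1: {t2,t3,t6,t7}
  W2: {t2,t3,t5,t6,t7} {t4}
  W3: {t1,t5,t6,t7}
  W12: {t2,t3,t6,t7}
  W13: {t6,t7}
  W23: {t5,t6,t7}
  W123: {t6,t7}
C dims 4,3,1; δ0: rk 2, SNF 1^2; δ1: rk 1, SNF 1^1
Ȟ^0: (4−2)−0=2 ⇒ Z^2
Ȟ^1: (3−1)−2=0 ⇒ 0
Ȟ^2: (1−0)−1=0 ⇒ 0


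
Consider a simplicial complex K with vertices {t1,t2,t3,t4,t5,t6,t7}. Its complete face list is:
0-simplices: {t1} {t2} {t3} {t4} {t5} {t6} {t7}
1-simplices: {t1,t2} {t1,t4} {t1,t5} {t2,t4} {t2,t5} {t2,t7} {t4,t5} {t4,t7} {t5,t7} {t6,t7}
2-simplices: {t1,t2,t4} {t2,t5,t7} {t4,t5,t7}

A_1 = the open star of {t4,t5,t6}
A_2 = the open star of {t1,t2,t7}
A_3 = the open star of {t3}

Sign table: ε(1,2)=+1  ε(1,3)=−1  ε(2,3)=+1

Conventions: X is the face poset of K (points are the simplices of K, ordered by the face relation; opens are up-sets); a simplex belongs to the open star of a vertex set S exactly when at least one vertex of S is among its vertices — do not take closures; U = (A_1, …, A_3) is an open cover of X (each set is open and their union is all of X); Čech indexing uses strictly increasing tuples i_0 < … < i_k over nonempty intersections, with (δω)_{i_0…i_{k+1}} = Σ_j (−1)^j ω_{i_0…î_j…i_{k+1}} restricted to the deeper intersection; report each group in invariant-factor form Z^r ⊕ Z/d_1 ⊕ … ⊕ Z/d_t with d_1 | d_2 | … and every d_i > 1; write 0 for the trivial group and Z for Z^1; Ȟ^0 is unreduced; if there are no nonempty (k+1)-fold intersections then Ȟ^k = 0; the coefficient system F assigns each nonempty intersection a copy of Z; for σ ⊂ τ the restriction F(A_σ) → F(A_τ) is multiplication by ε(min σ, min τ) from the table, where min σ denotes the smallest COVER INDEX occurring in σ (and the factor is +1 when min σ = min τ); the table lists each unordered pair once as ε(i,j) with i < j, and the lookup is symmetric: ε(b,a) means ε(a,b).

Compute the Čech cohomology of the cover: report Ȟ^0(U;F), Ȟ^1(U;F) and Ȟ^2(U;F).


Ȟ^0 = Z^2, Ȟ^1 = 0 and Ȟ^2 = 0

cover nerve:
  A1={{t4},{t5},{t6},{t1,t4},{t1,t5},{t2,t4},{t2,t5},{t4,t5},{t4,t7},{t5,t7},{t6,t7},{t1,t2,t4},{t2,t5,t7},{t4,t5,t7}} A2={{t1},{t2},{t7},{t1,t2},{t1,t4},{t1,t5},{t2,t4},{t2,t5},{t2,t7},{t4,t7},{t5,t7},{t6,t7},{t1,t2,t4},{t2,t5,t7},{t4,t5,t7}} A3={{t3}}
  A12={{t1,t4},{t1,t5},{t2,t4},{t2,t5},{t4,t7},{t5,t7},{t6,t7},{t1,t2,t4},{t2,t5,t7},{t4,t5,t7}}
C dims 3,1; δ0: rk 1, SNF 1^1
Ȟ^0: (3−1)−0=2 ⇒ Z^2
Ȟ^1: (1−0)−1=0 ⇒ 0
Ȟ^2: (0−0)−0=0 ⇒ 0


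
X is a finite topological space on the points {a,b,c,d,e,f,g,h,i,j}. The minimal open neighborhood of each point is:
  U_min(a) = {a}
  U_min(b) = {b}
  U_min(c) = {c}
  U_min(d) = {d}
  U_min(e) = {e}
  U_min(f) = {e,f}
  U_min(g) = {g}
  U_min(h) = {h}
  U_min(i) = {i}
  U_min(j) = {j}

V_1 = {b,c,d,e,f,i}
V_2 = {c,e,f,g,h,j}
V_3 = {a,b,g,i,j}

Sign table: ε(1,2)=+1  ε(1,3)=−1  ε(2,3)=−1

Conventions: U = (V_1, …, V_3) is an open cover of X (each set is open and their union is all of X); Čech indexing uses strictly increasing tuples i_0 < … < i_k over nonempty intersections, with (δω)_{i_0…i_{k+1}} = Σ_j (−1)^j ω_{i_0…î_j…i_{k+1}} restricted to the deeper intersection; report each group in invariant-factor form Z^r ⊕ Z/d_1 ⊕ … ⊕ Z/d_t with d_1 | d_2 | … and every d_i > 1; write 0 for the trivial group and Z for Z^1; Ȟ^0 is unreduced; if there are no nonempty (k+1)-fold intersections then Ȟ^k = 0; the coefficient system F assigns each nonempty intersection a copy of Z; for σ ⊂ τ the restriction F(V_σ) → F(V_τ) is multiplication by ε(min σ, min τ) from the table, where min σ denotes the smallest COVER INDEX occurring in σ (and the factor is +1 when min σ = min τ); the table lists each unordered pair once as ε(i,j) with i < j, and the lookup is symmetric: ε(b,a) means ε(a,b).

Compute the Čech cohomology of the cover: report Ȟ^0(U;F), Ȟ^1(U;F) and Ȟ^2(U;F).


Ȟ^0 ≅ Z, Ȟ^1 ≅ Z and Ȟ^2 ≅ 0

nerve simplices:
  V12={c,e,f} V13={b,i} V23={g,j}
C dims 3,3; δ0: rk 2, SNF 1^2
degree 0: 3−2−0 = 1 → Ȟ^0 ≅ Z
degree 1: 3−0−2 = 1 → Ȟ^1 ≅ Z
degree 2: 0−0−0 = 0 → Ȟ^2 ≅ 0


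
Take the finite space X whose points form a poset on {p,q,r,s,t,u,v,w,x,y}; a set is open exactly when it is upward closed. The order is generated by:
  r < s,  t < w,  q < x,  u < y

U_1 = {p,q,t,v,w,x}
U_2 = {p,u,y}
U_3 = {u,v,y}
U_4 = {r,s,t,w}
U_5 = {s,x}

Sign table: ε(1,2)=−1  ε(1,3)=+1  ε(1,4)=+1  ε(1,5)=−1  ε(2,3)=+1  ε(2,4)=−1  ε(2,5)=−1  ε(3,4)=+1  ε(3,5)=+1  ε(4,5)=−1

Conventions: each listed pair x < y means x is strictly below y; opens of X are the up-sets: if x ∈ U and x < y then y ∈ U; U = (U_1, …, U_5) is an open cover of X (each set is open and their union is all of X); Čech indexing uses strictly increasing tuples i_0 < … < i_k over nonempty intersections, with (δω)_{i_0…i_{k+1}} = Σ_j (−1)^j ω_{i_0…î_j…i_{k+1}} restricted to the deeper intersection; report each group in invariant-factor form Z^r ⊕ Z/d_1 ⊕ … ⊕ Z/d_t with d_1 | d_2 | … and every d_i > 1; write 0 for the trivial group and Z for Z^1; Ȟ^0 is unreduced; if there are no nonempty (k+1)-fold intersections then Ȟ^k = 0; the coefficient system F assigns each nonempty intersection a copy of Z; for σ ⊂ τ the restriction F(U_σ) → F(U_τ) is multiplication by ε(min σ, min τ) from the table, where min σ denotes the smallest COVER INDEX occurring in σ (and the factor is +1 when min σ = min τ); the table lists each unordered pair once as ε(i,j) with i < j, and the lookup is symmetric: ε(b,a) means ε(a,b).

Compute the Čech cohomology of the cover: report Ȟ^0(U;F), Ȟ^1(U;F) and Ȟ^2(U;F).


cover nerve:
  U12={p} U13={v} U14={t,w} U15={x} U23={u,y} U45={s}
C dims 5,6; δ0: rk 5, SNF 1^4·2
Ȟ^0: (5−5)−0=0 ⇒ 0
Ȟ^1: (6−0)−5=1 plus torsion [2] ⇒ Z ⊕ Z/2
Ȟ^2: (0−0)−0=0 ⇒ 0

Ȟ^0 = 0, Ȟ^1 = Z ⊕ Z/2 and Ȟ^2 = 0


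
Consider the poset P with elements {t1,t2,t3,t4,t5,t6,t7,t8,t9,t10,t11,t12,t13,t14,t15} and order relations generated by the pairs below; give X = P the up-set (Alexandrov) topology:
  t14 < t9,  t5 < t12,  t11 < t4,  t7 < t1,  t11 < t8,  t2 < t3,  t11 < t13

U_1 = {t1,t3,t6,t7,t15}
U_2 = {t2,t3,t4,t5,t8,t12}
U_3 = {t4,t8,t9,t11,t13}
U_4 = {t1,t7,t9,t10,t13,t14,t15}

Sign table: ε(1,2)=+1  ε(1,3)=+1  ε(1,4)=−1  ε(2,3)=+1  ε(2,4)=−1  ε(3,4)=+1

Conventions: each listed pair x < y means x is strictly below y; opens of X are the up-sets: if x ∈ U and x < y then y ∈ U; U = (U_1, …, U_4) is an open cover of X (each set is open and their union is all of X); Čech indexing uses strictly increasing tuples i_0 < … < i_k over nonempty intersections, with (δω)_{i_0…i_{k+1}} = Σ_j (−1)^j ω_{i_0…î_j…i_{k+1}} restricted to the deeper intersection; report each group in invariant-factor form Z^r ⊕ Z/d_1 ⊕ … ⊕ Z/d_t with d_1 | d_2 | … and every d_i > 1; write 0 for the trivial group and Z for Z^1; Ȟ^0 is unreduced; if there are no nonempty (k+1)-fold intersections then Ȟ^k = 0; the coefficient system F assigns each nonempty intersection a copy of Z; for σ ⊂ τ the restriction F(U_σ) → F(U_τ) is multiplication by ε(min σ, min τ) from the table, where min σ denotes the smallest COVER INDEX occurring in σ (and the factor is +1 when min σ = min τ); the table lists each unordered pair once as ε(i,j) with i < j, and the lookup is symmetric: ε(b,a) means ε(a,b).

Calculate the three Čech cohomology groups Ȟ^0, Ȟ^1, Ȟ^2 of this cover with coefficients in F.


Ȟ^0 = 0, Ȟ^1 = Z/2, Ȟ^2 = 0

nerve simplices:
  U12={t3} U14={t1,t7,t15} U23={t4,t8} U34={t9,t13}
C dims 4,4; δ0: rk 4, SNF 1^3·2
degree 0: 4−4−0 = 0 → Ȟ^0 ≅ 0
degree 1: 4−0−4 = 0 plus torsion [2] → Ȟ^1 ≅ Z/2
degree 2: 0−0−0 = 0 → Ȟ^2 ≅ 0
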